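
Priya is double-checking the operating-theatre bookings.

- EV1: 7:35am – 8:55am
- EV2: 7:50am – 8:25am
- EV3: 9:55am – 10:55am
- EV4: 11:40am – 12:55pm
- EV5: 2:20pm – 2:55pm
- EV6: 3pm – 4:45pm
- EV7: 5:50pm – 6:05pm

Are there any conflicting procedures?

Sorted by start: EV1, EV2, EV3, EV4, EV5, EV6, EV7.
EV2 starts before EV1 ends → EV1 and EV2 overlap.
That's a conflict, so the schedule is not conflict-free.

Yes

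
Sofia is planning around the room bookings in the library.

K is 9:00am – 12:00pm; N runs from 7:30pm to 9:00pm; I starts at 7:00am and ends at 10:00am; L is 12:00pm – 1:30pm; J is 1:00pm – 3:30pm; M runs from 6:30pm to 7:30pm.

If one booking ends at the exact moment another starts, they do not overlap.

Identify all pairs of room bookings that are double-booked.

Sorted by start: I, K, L, J, M, N.
K starts before I ends → I and K overlap.
L starts after I ends; I is clear from here.
L starts exactly when K ends (back-to-back, no overlap); K is clear from here.
J starts before L ends → L and J overlap.
M starts after L ends; L is clear from here.
M starts after J ends; J is clear from here.
N starts exactly when M ends (back-to-back, no overlap).

I & K, J & L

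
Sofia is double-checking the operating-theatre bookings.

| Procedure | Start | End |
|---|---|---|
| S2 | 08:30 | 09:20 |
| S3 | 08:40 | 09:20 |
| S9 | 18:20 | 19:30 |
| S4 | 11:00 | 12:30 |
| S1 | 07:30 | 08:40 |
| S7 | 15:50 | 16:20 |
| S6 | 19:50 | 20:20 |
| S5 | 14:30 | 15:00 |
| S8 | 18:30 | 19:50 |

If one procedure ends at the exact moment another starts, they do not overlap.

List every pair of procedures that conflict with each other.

S1 & S2, S2 & S3, S8 & S9

Sorted by start: S1, S2, S3, S4, S5, S7, S9, S8, S6.
S2 starts before S1 ends → S1 and S2 overlap.
S3 starts exactly when S1 ends (back-to-back, no overlap) — done with S1.
S3 starts before S2 ends → S2 and S3 overlap.
S4 starts after S2 ends — done with S2.
S4 starts after S3 ends — done with S3.
S5 starts after S4 ends — done with S4.
S7 starts after S5 ends — done with S5.
S9 starts after S7 ends — done with S7.
S8 starts before S9 ends → S9 and S8 overlap.
S6 starts after S9 ends.
S6 starts exactly when S8 ends (back-to-back, no overlap).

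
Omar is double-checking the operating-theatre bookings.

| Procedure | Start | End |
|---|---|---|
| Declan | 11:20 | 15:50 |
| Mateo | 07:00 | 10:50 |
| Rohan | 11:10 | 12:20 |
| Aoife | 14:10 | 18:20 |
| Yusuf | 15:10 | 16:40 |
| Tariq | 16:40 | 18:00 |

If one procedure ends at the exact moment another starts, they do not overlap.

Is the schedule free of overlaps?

No

Sorted by start: Mateo, Rohan, Declan, Aoife, Yusuf, Tariq.
Rohan starts after Mateo ends; Mateo is clear from here.
Declan starts before Rohan ends → Rohan and Declan overlap.
That's a conflict, so the schedule is not conflict-free.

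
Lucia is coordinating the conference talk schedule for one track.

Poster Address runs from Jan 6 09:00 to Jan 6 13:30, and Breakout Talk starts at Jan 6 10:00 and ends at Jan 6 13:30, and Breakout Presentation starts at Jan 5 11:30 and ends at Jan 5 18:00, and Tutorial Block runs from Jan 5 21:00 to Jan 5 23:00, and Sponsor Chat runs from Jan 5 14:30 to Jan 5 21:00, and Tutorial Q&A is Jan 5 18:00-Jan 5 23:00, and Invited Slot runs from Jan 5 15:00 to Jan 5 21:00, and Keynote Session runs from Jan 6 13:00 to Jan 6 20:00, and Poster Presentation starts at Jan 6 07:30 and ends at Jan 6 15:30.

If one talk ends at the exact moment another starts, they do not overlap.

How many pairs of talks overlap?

12

Two intervals overlap when each starts before the other ends.
Sorted by start: Breakout Presentation, Sponsor Chat, Invited Slot, Tutorial Q&A, Tutorial Block, Poster Presentation, Poster Address, Breakout Talk, Keynote Session.
Sponsor Chat starts before Breakout Presentation ends → Breakout Presentation and Sponsor Chat overlap.
Invited Slot starts before Breakout Presentation ends → Breakout Presentation and Invited Slot overlap.
Tutorial Q&A starts exactly when Breakout Presentation ends (back-to-back, no overlap), so nothing later overlaps Breakout Presentation either.
Invited Slot starts before Sponsor Chat ends → Sponsor Chat and Invited Slot overlap.
Tutorial Q&A starts before Sponsor Chat ends → Sponsor Chat and Tutorial Q&A overlap.
Tutorial Block starts exactly when Sponsor Chat ends (back-to-back, no overlap), so nothing later overlaps Sponsor Chat either.
Tutorial Q&A starts before Invited Slot ends → Invited Slot and Tutorial Q&A overlap.
Tutorial Block starts exactly when Invited Slot ends (back-to-back, no overlap), so nothing later overlaps Invited Slot either.
Tutorial Block starts before Tutorial Q&A ends → Tutorial Q&A and Tutorial Block overlap.
Poster Presentation starts after Tutorial Q&A ends, so nothing later overlaps Tutorial Q&A either.
Poster Presentation starts after Tutorial Block ends, so nothing later overlaps Tutorial Block either.
Poster Address starts before Poster Presentation ends → Poster Presentation and Poster Address overlap.
Breakout Talk starts before Poster Presentation ends → Poster Presentation and Breakout Talk overlap.
Keynote Session starts before Poster Presentation ends → Poster Presentation and Keynote Session overlap.
Breakout Talk starts before Poster Address ends → Poster Address and Breakout Talk overlap.
Keynote Session starts before Poster Address ends → Poster Address and Keynote Session overlap.
Keynote Session starts before Breakout Talk ends → Breakout Talk and Keynote Session overlap.
Overlapping pairs: Breakout Presentation & Invited Slot, Breakout Presentation & Sponsor Chat, Breakout Talk & Keynote Session, Breakout Talk & Poster Address, Breakout Talk & Poster Presentation, Invited Slot & Sponsor Chat, Invited Slot & Tutorial Q&A, Keynote Session & Poster Address, Keynote Session & Poster Presentation, Poster Address & Poster Presentation, Sponsor Chat & Tutorial Q&A, Tutorial Block & Tutorial Q&A — 12 in total.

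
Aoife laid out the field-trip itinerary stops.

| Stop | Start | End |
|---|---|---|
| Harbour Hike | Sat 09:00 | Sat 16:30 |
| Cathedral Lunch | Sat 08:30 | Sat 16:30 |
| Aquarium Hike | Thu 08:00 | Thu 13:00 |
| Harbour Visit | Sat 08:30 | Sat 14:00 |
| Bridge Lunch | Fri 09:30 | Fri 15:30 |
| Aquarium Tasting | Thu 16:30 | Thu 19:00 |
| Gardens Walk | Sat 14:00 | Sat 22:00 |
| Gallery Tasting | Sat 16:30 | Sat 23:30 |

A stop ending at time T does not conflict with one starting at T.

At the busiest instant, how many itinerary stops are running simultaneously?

Sort all start/end points and keep a running count:
Thu 08:00 start Aquarium Hike → 1
Thu 13:00 end Aquarium Hike → 0
Thu 16:30 start Aquarium Tasting → 1
Thu 19:00 end Aquarium Tasting → 0
Fri 09:30 start Bridge Lunch → 1
Fri 15:30 end Bridge Lunch → 0
Sat 08:30 start Cathedral Lunch → 1
Sat 08:30 start Harbour Visit → 2
Sat 09:00 start Harbour Hike → 3
Sat 14:00 end Harbour Visit → 2
Sat 14:00 start Gardens Walk → 3
Sat 16:30 end Cathedral Lunch → 2
Sat 16:30 end Harbour Hike → 1
Sat 16:30 start Gallery Tasting → 2
Sat 22:00 end Gardens Walk → 1
Sat 23:30 end Gallery Tasting → 0
Peak is 3, at Sat 09:00 (Cathedral Lunch, Harbour Hike, Harbour Visit).

3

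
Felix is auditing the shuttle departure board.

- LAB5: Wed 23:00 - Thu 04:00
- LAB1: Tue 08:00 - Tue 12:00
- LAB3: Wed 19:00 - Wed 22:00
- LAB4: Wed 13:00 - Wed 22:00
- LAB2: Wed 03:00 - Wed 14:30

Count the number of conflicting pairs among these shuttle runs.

Sorted by start: LAB1, LAB2, LAB4, LAB3, LAB5.
LAB2 starts after LAB1 ends, so LAB1 has no further overlaps.
LAB4 starts before LAB2 ends → LAB2 and LAB4 overlap.
LAB3 starts after LAB2 ends, so LAB2 has no further overlaps.
LAB3 starts before LAB4 ends → LAB4 and LAB3 overlap.
LAB5 starts after LAB4 ends.
LAB5 starts after LAB3 ends.
Overlapping pairs: LAB2 & LAB4, LAB3 & LAB4 — 2 in total.

2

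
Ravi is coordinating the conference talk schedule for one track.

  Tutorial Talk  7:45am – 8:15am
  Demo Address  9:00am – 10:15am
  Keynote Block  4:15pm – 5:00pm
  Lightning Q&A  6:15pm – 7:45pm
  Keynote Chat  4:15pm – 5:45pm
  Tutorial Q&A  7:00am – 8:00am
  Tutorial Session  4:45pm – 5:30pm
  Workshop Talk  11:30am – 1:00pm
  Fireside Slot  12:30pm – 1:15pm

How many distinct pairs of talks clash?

5

Sorted by start: Tutorial Q&A, Tutorial Talk, Demo Address, Workshop Talk, Fireside Slot, Keynote Chat, Keynote Block, Tutorial Session, Lightning Q&A.
Tutorial Talk starts before Tutorial Q&A ends → Tutorial Q&A and Tutorial Talk overlap.
Demo Address starts after Tutorial Q&A ends, so nothing later overlaps Tutorial Q&A either.
Demo Address starts after Tutorial Talk ends, so nothing later overlaps Tutorial Talk either.
Workshop Talk starts after Demo Address ends, so nothing later overlaps Demo Address either.
Fireside Slot starts before Workshop Talk ends → Workshop Talk and Fireside Slot overlap.
Keynote Chat starts after Workshop Talk ends, so nothing later overlaps Workshop Talk either.
Keynote Chat starts after Fireside Slot ends, so nothing later overlaps Fireside Slot either.
Keynote Block starts before Keynote Chat ends → Keynote Chat and Keynote Block overlap.
Tutorial Session starts before Keynote Chat ends → Keynote Chat and Tutorial Session overlap.
Lightning Q&A starts after Keynote Chat ends.
Tutorial Session starts before Keynote Block ends → Keynote Block and Tutorial Session overlap.
Lightning Q&A starts after Keynote Block ends.
Lightning Q&A starts after Tutorial Session ends.
Overlapping pairs: Fireside Slot & Workshop Talk, Keynote Block & Keynote Chat, Keynote Block & Tutorial Session, Keynote Chat & Tutorial Session, Tutorial Q&A & Tutorial Talk — 5 in total.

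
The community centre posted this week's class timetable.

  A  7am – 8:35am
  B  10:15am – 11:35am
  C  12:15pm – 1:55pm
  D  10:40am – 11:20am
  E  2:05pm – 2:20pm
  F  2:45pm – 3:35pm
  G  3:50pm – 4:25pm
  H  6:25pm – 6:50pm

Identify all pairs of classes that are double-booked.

Sorted by start: A, B, D, C, E, F, G, H.
B starts after A ends, so A has no further overlaps.
D starts before B ends → B and D overlap.
C starts after B ends, so B has no further overlaps.
C starts after D ends, so D has no further overlaps.
E starts after C ends, so C has no further overlaps.
F starts after E ends, so E has no further overlaps.
G starts after F ends, so F has no further overlaps.
H starts after G ends.

B & D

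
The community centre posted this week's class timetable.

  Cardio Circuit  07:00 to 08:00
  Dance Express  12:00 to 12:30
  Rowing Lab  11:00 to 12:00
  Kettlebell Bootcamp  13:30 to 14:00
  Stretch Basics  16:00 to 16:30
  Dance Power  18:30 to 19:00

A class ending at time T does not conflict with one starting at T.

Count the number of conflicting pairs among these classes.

0

Sorted by start: Cardio Circuit, Rowing Lab, Dance Express, Kettlebell Bootcamp, Stretch Basics, Dance Power.
Rowing Lab starts after Cardio Circuit ends, so nothing later overlaps Cardio Circuit either.
Dance Express starts exactly when Rowing Lab ends (back-to-back, no overlap), so nothing later overlaps Rowing Lab either.
Kettlebell Bootcamp starts after Dance Express ends, so nothing later overlaps Dance Express either.
Stretch Basics starts after Kettlebell Bootcamp ends, so nothing later overlaps Kettlebell Bootcamp either.
Dance Power starts after Stretch Basics ends.
No pair overlaps.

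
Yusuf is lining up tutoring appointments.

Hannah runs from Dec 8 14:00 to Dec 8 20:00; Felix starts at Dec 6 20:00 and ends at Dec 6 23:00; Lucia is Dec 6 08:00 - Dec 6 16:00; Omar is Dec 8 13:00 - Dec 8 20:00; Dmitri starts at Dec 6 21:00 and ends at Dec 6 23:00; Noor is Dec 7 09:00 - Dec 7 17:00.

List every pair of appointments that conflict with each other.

Dmitri & Felix, Hannah & Omar

Sorted by start: Lucia, Felix, Dmitri, Noor, Omar, Hannah.
Felix starts after Lucia ends; Lucia is clear from here.
Dmitri starts before Felix ends → Felix and Dmitri overlap.
Noor starts after Felix ends; Felix is clear from here.
Noor starts after Dmitri ends; Dmitri is clear from here.
Omar starts after Noor ends; Noor is clear from here.
Hannah starts before Omar ends → Omar and Hannah overlap.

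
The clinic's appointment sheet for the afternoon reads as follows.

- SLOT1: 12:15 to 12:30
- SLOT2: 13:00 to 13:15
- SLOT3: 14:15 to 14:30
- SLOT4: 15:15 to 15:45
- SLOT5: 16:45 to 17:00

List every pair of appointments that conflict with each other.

Sorted by start: SLOT1, SLOT2, SLOT3, SLOT4, SLOT5.
SLOT2 starts after SLOT1 ends — done with SLOT1.
SLOT3 starts after SLOT2 ends — done with SLOT2.
SLOT4 starts after SLOT3 ends — done with SLOT3.
SLOT5 starts after SLOT4 ends.

none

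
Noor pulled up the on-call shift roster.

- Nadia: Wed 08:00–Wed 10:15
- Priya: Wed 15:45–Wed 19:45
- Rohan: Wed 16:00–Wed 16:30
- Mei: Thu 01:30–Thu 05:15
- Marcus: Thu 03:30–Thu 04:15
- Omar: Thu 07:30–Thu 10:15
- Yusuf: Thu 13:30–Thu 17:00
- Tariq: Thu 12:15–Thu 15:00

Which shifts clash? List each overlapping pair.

Marcus & Mei, Priya & Rohan, Tariq & Yusuf

Two intervals overlap when each starts before the other ends.
Sorted by start: Nadia, Priya, Rohan, Mei, Marcus, Omar, Tariq, Yusuf.
Priya starts after Nadia ends — done with Nadia.
Rohan starts before Priya ends → Priya and Rohan overlap.
Mei starts after Priya ends — done with Priya.
Mei starts after Rohan ends — done with Rohan.
Marcus starts before Mei ends → Mei and Marcus overlap.
Omar starts after Mei ends — done with Mei.
Omar starts after Marcus ends — done with Marcus.
Tariq starts after Omar ends — done with Omar.
Yusuf starts before Tariq ends → Tariq and Yusuf overlap.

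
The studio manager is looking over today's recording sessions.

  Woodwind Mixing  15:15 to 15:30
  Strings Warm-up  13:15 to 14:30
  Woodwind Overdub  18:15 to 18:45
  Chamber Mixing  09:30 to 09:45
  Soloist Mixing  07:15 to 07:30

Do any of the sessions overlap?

No

Sorted by start: Soloist Mixing, Chamber Mixing, Strings Warm-up, Woodwind Mixing, Woodwind Overdub.
Chamber Mixing starts after Soloist Mixing ends; Soloist Mixing is clear from here.
Strings Warm-up starts after Chamber Mixing ends; Chamber Mixing is clear from here.
Woodwind Mixing starts after Strings Warm-up ends; Strings Warm-up is clear from here.
Woodwind Overdub starts after Woodwind Mixing ends.
Every pair is clear; the schedule has no overlaps.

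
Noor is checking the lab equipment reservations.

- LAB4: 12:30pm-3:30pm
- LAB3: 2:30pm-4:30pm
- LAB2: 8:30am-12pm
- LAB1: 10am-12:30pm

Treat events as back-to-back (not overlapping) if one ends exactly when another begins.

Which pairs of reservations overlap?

LAB1 & LAB2, LAB3 & LAB4

Sorted by start: LAB2, LAB1, LAB4, LAB3.
LAB1 starts before LAB2 ends → LAB2 and LAB1 overlap.
LAB4 starts after LAB2 ends; LAB2 is clear from here.
LAB4 starts exactly when LAB1 ends (back-to-back, no overlap); LAB1 is clear from here.
LAB3 starts before LAB4 ends → LAB4 and LAB3 overlap.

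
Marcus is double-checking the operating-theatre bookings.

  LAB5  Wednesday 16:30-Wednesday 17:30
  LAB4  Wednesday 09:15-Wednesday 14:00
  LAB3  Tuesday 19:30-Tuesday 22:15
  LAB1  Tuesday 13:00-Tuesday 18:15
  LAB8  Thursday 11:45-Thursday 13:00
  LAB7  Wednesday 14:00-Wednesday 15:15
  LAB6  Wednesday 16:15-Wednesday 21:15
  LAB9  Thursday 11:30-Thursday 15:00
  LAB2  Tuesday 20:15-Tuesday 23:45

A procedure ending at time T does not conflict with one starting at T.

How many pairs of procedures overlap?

3

Sorted by start: LAB1, LAB3, LAB2, LAB4, LAB7, LAB6, LAB5, LAB9, LAB8.
LAB3 starts after LAB1 ends, so LAB1 has no further overlaps.
LAB2 starts before LAB3 ends → LAB3 and LAB2 overlap.
LAB4 starts after LAB3 ends, so LAB3 has no further overlaps.
LAB4 starts after LAB2 ends, so LAB2 has no further overlaps.
LAB7 starts exactly when LAB4 ends (back-to-back, no overlap), so LAB4 has no further overlaps.
LAB6 starts after LAB7 ends, so LAB7 has no further overlaps.
LAB5 starts before LAB6 ends → LAB6 and LAB5 overlap.
LAB9 starts after LAB6 ends, so LAB6 has no further overlaps.
LAB9 starts after LAB5 ends, so LAB5 has no further overlaps.
LAB8 starts before LAB9 ends → LAB9 and LAB8 overlap.
Overlapping pairs: LAB2 & LAB3, LAB5 & LAB6, LAB8 & LAB9 — 3 in total.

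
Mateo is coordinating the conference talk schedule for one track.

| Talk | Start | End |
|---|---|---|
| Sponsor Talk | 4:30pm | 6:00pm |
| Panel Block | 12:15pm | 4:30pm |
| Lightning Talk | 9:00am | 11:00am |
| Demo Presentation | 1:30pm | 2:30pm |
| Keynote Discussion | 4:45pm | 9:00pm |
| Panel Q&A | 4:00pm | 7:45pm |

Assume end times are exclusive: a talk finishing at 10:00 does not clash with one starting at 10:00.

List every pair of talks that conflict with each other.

Sorted by start: Lightning Talk, Panel Block, Demo Presentation, Panel Q&A, Sponsor Talk, Keynote Discussion.
Panel Block starts after Lightning Talk ends — done with Lightning Talk.
Demo Presentation starts before Panel Block ends → Panel Block and Demo Presentation overlap.
Panel Q&A starts before Panel Block ends → Panel Block and Panel Q&A overlap.
Sponsor Talk starts exactly when Panel Block ends (back-to-back, no overlap) — done with Panel Block.
Panel Q&A starts after Demo Presentation ends — done with Demo Presentation.
Sponsor Talk starts before Panel Q&A ends → Panel Q&A and Sponsor Talk overlap.
Keynote Discussion starts before Panel Q&A ends → Panel Q&A and Keynote Discussion overlap.
Keynote Discussion starts before Sponsor Talk ends → Sponsor Talk and Keynote Discussion overlap.

Demo Presentation & Panel Block, Keynote Discussion & Panel Q&A, Keynote Discussion & Sponsor Talk, Panel Block & Panel Q&A, Panel Q&A & Sponsor Talk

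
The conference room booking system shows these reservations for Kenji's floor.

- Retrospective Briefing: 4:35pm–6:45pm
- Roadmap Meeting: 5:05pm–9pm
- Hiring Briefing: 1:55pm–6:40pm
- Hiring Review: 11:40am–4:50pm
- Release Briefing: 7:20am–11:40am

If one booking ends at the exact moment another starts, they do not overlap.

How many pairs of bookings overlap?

5

Sorted by start: Release Briefing, Hiring Review, Hiring Briefing, Retrospective Briefing, Roadmap Meeting.
Hiring Review starts exactly when Release Briefing ends (back-to-back, no overlap); Release Briefing is clear from here.
Hiring Briefing starts before Hiring Review ends → Hiring Review and Hiring Briefing overlap.
Retrospective Briefing starts before Hiring Review ends → Hiring Review and Retrospective Briefing overlap.
Roadmap Meeting starts after Hiring Review ends.
Retrospective Briefing starts before Hiring Briefing ends → Hiring Briefing and Retrospective Briefing overlap.
Roadmap Meeting starts before Hiring Briefing ends → Hiring Briefing and Roadmap Meeting overlap.
Roadmap Meeting starts before Retrospective Briefing ends → Retrospective Briefing and Roadmap Meeting overlap.
Overlapping pairs: Hiring Briefing & Hiring Review, Hiring Briefing & Retrospective Briefing, Hiring Briefing & Roadmap Meeting, Hiring Review & Retrospective Briefing, Retrospective Briefing & Roadmap Meeting — 5 in total.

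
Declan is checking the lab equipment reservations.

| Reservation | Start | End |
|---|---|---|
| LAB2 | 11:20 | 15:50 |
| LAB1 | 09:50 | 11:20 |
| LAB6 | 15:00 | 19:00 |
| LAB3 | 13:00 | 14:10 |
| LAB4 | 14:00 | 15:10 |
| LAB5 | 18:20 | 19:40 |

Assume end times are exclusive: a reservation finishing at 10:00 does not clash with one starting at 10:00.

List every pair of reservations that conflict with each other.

Sorted by start: LAB1, LAB2, LAB3, LAB4, LAB6, LAB5.
LAB2 starts exactly when LAB1 ends (back-to-back, no overlap), so LAB1 has no further overlaps.
LAB3 starts before LAB2 ends → LAB2 and LAB3 overlap.
LAB4 starts before LAB2 ends → LAB2 and LAB4 overlap.
LAB6 starts before LAB2 ends → LAB2 and LAB6 overlap.
LAB5 starts after LAB2 ends.
LAB4 starts before LAB3 ends → LAB3 and LAB4 overlap.
LAB6 starts after LAB3 ends, so LAB3 has no further overlaps.
LAB6 starts before LAB4 ends → LAB4 and LAB6 overlap.
LAB5 starts after LAB4 ends.
LAB5 starts before LAB6 ends → LAB6 and LAB5 overlap.

LAB2 & LAB3, LAB2 & LAB4, LAB2 & LAB6, LAB3 & LAB4, LAB4 & LAB6, LAB5 & LAB6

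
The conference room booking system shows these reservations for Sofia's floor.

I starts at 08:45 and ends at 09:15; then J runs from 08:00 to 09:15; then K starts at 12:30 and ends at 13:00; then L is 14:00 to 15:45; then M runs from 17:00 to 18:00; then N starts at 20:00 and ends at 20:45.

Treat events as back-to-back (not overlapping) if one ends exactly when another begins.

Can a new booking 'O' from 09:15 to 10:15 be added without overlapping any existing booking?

J: ends 09:15 at or before O starts 09:15 → clear.
I: ends 09:15 at or before O starts 09:15 → clear.
K: starts 12:30 at or after O ends 10:15 → clear.
L: starts 14:00 at or after O ends 10:15 → clear.
M: starts 17:00 at or after O ends 10:15 → clear.
N: starts 20:00 at or after O ends 10:15 → clear.

Yes — the slot is free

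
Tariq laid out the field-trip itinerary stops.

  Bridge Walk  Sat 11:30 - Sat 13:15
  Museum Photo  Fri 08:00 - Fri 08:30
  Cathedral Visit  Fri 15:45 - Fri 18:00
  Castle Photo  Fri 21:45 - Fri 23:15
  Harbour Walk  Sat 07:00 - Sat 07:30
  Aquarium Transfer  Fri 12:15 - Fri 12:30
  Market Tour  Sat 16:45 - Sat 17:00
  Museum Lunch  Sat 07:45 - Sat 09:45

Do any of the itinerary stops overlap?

No

Sorted by start: Museum Photo, Aquarium Transfer, Cathedral Visit, Castle Photo, Harbour Walk, Museum Lunch, Bridge Walk, Market Tour.
Aquarium Transfer starts after Museum Photo ends, so nothing later overlaps Museum Photo either.
Cathedral Visit starts after Aquarium Transfer ends, so nothing later overlaps Aquarium Transfer either.
Castle Photo starts after Cathedral Visit ends, so nothing later overlaps Cathedral Visit either.
Harbour Walk starts after Castle Photo ends, so nothing later overlaps Castle Photo either.
Museum Lunch starts after Harbour Walk ends, so nothing later overlaps Harbour Walk either.
Bridge Walk starts after Museum Lunch ends, so nothing later overlaps Museum Lunch either.
Market Tour starts after Bridge Walk ends.
Every pair is clear; the schedule has no overlaps.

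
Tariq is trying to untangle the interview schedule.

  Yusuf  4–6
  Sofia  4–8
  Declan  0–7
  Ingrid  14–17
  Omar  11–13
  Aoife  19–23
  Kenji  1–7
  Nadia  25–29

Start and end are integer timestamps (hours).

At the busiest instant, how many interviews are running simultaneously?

4

Sort all start/end points and keep a running count:
0 start Declan → 1
1 start Kenji → 2
4 start Sofia → 3
4 start Yusuf → 4
6 end Yusuf → 3
7 end Declan → 2
7 end Kenji → 1
8 end Sofia → 0
11 start Omar → 1
13 end Omar → 0
14 start Ingrid → 1
17 end Ingrid → 0
19 start Aoife → 1
23 end Aoife → 0
25 start Nadia → 1
29 end Nadia → 0
Peak is 4, at 4 (Declan, Kenji, Sofia, Yusuf).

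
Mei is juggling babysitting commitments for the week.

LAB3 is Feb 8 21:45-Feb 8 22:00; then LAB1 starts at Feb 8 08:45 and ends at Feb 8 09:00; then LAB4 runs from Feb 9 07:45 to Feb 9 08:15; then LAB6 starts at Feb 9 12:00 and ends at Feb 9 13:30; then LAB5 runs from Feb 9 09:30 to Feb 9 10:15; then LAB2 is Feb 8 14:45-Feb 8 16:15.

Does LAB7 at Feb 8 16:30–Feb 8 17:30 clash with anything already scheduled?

No — it doesn't clash with anything

LAB1: ends Feb 8 09:00 at or before LAB7 starts Feb 8 16:30 → clear.
LAB2: ends Feb 8 16:15 at or before LAB7 starts Feb 8 16:30 → clear.
LAB3: starts Feb 8 21:45 at or after LAB7 ends Feb 8 17:30 → clear.
LAB4: starts Feb 9 07:45 at or after LAB7 ends Feb 8 17:30 → clear.
LAB5: starts Feb 9 09:30 at or after LAB7 ends Feb 8 17:30 → clear.
LAB6: starts Feb 9 12:00 at or after LAB7 ends Feb 8 17:30 → clear.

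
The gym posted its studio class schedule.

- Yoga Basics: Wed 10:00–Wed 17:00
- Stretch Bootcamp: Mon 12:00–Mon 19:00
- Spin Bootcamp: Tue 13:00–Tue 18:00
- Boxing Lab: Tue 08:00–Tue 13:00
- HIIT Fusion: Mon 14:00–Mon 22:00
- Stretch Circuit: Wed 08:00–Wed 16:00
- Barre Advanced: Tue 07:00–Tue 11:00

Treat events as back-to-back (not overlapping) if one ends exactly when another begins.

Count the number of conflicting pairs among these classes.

Sorted by start: Stretch Bootcamp, HIIT Fusion, Barre Advanced, Boxing Lab, Spin Bootcamp, Stretch Circuit, Yoga Basics.
HIIT Fusion starts before Stretch Bootcamp ends → Stretch Bootcamp and HIIT Fusion overlap.
Barre Advanced starts after Stretch Bootcamp ends; Stretch Bootcamp is clear from here.
Barre Advanced starts after HIIT Fusion ends; HIIT Fusion is clear from here.
Boxing Lab starts before Barre Advanced ends → Barre Advanced and Boxing Lab overlap.
Spin Bootcamp starts after Barre Advanced ends; Barre Advanced is clear from here.
Spin Bootcamp starts exactly when Boxing Lab ends (back-to-back, no overlap); Boxing Lab is clear from here.
Stretch Circuit starts after Spin Bootcamp ends; Spin Bootcamp is clear from here.
Yoga Basics starts before Stretch Circuit ends → Stretch Circuit and Yoga Basics overlap.
Overlapping pairs: Barre Advanced & Boxing Lab, HIIT Fusion & Stretch Bootcamp, Stretch Circuit & Yoga Basics — 3 in total.

3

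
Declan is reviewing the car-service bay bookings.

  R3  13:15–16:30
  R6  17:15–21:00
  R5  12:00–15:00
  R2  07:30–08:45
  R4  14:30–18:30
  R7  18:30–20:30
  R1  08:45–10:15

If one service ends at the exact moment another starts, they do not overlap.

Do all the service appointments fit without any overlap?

No

Sorted by start: R2, R1, R5, R3, R4, R6, R7.
R1 starts exactly when R2 ends (back-to-back, no overlap); R2 is clear from here.
R5 starts after R1 ends; R1 is clear from here.
R3 starts before R5 ends → R5 and R3 overlap.
That's a conflict, so the schedule is not conflict-free.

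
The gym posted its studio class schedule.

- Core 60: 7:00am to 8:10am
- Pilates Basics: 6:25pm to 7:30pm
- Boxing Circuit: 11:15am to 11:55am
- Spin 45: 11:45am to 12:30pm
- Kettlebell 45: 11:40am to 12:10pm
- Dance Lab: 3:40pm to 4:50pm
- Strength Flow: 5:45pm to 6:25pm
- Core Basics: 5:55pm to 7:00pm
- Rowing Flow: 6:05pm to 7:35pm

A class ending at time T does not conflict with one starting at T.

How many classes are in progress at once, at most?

Sweep the timeline, counting +1 at each start and −1 at each end (ends before starts at a tie):
7:00am start Core 60 → 1
8:10am end Core 60 → 0
11:15am start Boxing Circuit → 1
11:40am start Kettlebell 45 → 2
11:45am start Spin 45 → 3
11:55am end Boxing Circuit → 2
12:10pm end Kettlebell 45 → 1
12:30pm end Spin 45 → 0
3:40pm start Dance Lab → 1
4:50pm end Dance Lab → 0
5:45pm start Strength Flow → 1
5:55pm start Core Basics → 2
6:05pm start Rowing Flow → 3
6:25pm end Strength Flow → 2
6:25pm start Pilates Basics → 3
7:00pm end Core Basics → 2
7:30pm end Pilates Basics → 1
7:35pm end Rowing Flow → 0
Peak is 3, at 11:45am (Boxing Circuit, Kettlebell 45, Spin 45).

3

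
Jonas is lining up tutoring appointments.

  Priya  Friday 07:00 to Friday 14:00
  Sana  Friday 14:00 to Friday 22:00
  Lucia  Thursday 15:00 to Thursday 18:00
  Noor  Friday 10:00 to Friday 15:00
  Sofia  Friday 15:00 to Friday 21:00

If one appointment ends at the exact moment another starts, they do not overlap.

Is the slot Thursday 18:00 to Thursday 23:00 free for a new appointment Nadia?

Lucia: ends Thursday 18:00 at or before Nadia starts Thursday 18:00 → clear.
Priya: starts Friday 07:00 at or after Nadia ends Thursday 23:00 → clear.
Noor: starts Friday 10:00 at or after Nadia ends Thursday 23:00 → clear.
Sana: starts Friday 14:00 at or after Nadia ends Thursday 23:00 → clear.
Sofia: starts Friday 15:00 at or after Nadia ends Thursday 23:00 → clear.

Yes — the slot is free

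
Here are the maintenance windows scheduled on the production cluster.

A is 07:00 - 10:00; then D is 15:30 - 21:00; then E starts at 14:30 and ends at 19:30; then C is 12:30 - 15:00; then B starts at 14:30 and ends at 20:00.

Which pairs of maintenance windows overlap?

Sorted by start: A, C, B, E, D.
C starts after A ends, so nothing later overlaps A either.
B starts before C ends → C and B overlap.
E starts before C ends → C and E overlap.
D starts after C ends.
E starts before B ends → B and E overlap.
D starts before B ends → B and D overlap.
D starts before E ends → E and D overlap.

B & C, B & D, B & E, C & E, D & E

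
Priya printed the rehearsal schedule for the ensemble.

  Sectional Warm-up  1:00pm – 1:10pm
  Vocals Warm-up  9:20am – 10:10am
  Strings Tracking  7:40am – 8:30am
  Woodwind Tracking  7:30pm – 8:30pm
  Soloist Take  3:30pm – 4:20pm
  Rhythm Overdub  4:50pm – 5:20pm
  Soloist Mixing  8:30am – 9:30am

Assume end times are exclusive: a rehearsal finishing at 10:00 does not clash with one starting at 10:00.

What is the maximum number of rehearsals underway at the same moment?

Sort all start/end points and keep a running count:
7:40am start Strings Tracking → 1
8:30am end Strings Tracking → 0
8:30am start Soloist Mixing → 1
9:20am start Vocals Warm-up → 2
9:30am end Soloist Mixing → 1
10:10am end Vocals Warm-up → 0
1:00pm start Sectional Warm-up → 1
1:10pm end Sectional Warm-up → 0
3:30pm start Soloist Take → 1
4:20pm end Soloist Take → 0
4:50pm start Rhythm Overdub → 1
5:20pm end Rhythm Overdub → 0
7:30pm start Woodwind Tracking → 1
8:30pm end Woodwind Tracking → 0
Peak is 2, at 9:20am (Soloist Mixing, Vocals Warm-up).

2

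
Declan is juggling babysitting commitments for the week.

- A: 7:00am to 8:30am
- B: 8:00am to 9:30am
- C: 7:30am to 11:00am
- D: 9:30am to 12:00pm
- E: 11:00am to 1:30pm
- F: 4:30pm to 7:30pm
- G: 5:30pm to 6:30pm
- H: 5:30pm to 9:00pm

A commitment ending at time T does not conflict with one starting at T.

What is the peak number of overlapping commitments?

3

Sweep the timeline, counting +1 at each start and −1 at each end (ends before starts at a tie):
7:00am start A → 1
7:30am start C → 2
8:00am start B → 3
8:30am end A → 2
9:30am end B → 1
9:30am start D → 2
11:00am end C → 1
11:00am start E → 2
12:00pm end D → 1
1:30pm end E → 0
4:30pm start F → 1
5:30pm start G → 2
5:30pm start H → 3
6:30pm end G → 2
7:30pm end F → 1
9:00pm end H → 0
Peak is 3, at 8:00am (A, B, C).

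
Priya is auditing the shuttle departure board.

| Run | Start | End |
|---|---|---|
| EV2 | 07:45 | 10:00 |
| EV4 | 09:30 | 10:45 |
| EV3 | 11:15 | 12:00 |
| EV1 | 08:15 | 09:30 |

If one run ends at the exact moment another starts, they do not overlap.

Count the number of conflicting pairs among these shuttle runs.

Sorted by start: EV2, EV1, EV4, EV3.
EV1 starts before EV2 ends → EV2 and EV1 overlap.
EV4 starts before EV2 ends → EV2 and EV4 overlap.
EV3 starts after EV2 ends.
EV4 starts exactly when EV1 ends (back-to-back, no overlap) — done with EV1.
EV3 starts after EV4 ends.
Overlapping pairs: EV1 & EV2, EV2 & EV4 — 2 in total.

2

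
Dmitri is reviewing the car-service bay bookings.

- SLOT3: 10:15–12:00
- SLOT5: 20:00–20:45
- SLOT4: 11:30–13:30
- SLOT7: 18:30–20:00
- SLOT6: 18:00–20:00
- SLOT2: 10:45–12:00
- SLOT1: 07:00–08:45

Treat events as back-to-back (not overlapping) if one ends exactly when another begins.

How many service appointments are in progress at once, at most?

3

Sweep the timeline, counting +1 at each start and −1 at each end (ends before starts at a tie):
07:00 start SLOT1 → 1
08:45 end SLOT1 → 0
10:15 start SLOT3 → 1
10:45 start SLOT2 → 2
11:30 start SLOT4 → 3
12:00 end SLOT2 → 2
12:00 end SLOT3 → 1
13:30 end SLOT4 → 0
18:00 start SLOT6 → 1
18:30 start SLOT7 → 2
20:00 end SLOT6 → 1
20:00 end SLOT7 → 0
20:00 start SLOT5 → 1
20:45 end SLOT5 → 0
Peak is 3, at 11:30 (SLOT2, SLOT3, SLOT4).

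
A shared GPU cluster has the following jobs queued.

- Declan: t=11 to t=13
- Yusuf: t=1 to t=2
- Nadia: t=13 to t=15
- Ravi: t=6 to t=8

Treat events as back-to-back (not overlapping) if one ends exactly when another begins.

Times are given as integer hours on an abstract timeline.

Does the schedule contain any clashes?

No

Sorted by start: Yusuf, Ravi, Declan, Nadia.
Ravi starts after Yusuf ends, so Yusuf has no further overlaps.
Declan starts after Ravi ends, so Ravi has no further overlaps.
Nadia starts exactly when Declan ends (back-to-back, no overlap).
Every pair is clear; the schedule has no overlaps.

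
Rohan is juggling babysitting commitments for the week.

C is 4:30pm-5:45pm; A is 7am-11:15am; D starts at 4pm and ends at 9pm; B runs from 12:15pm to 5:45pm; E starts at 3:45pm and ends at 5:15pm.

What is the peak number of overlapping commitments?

4

Sort all start/end points and keep a running count:
7am start A → 1
11:15am end A → 0
12:15pm start B → 1
3:45pm start E → 2
4pm start D → 3
4:30pm start C → 4
5:15pm end E → 3
5:45pm end B → 2
5:45pm end C → 1
9pm end D → 0
Peak is 4, at 4:30pm (B, C, D, E).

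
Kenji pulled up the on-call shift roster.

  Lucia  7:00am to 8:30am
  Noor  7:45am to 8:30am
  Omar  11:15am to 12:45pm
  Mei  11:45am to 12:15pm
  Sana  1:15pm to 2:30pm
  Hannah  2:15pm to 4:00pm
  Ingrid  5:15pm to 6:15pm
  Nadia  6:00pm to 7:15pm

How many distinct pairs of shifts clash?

4

Two intervals overlap when each starts before the other ends.
Sorted by start: Lucia, Noor, Omar, Mei, Sana, Hannah, Ingrid, Nadia.
Noor starts before Lucia ends → Lucia and Noor overlap.
Omar starts after Lucia ends, so nothing later overlaps Lucia either.
Omar starts after Noor ends, so nothing later overlaps Noor either.
Mei starts before Omar ends → Omar and Mei overlap.
Sana starts after Omar ends, so nothing later overlaps Omar either.
Sana starts after Mei ends, so nothing later overlaps Mei either.
Hannah starts before Sana ends → Sana and Hannah overlap.
Ingrid starts after Sana ends, so nothing later overlaps Sana either.
Ingrid starts after Hannah ends, so nothing later overlaps Hannah either.
Nadia starts before Ingrid ends → Ingrid and Nadia overlap.
Overlapping pairs: Hannah & Sana, Ingrid & Nadia, Lucia & Noor, Mei & Omar — 4 in total.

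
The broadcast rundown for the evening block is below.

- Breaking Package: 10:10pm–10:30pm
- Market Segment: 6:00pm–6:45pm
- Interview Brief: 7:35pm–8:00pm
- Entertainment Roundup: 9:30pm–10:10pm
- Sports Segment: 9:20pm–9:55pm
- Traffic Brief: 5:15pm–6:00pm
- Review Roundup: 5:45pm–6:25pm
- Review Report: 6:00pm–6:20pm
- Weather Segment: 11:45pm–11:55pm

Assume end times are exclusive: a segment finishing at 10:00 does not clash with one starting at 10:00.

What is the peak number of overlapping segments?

3

Walk through starts and ends in time order (an end at T is processed before a start at T):
5:15pm start Traffic Brief → 1
5:45pm start Review Roundup → 2
6:00pm end Traffic Brief → 1
6:00pm start Market Segment → 2
6:00pm start Review Report → 3
6:20pm end Review Report → 2
6:25pm end Review Roundup → 1
6:45pm end Market Segment → 0
7:35pm start Interview Brief → 1
8:00pm end Interview Brief → 0
9:20pm start Sports Segment → 1
9:30pm start Entertainment Roundup → 2
9:55pm end Sports Segment → 1
10:10pm end Entertainment Roundup → 0
10:10pm start Breaking Package → 1
10:30pm end Breaking Package → 0
11:45pm start Weather Segment → 1
11:55pm end Weather Segment → 0
Peak is 3, at 6:00pm (Market Segment, Review Report, Review Roundup).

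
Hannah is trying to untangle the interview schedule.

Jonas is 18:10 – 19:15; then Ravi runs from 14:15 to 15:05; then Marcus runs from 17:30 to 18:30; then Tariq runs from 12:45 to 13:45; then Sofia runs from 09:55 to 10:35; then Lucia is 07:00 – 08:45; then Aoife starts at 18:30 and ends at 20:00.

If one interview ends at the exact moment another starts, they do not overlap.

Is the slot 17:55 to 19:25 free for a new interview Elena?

Lucia: ends 08:45 at or before Elena starts 17:55 → clear.
Sofia: ends 10:35 at or before Elena starts 17:55 → clear.
Tariq: ends 13:45 at or before Elena starts 17:55 → clear.
Ravi: ends 15:05 at or before Elena starts 17:55 → clear.
Marcus: starts 17:30 before Elena ends 19:25, and ends 18:30 after Elena starts 17:55 → overlap.
Jonas: starts 18:10 before Elena ends 19:25, and ends 19:15 after Elena starts 17:55 → overlap.
Aoife: starts 18:30 before Elena ends 19:25, and ends 20:00 after Elena starts 17:55 → overlap.
Elena overlaps Aoife, Jonas, Marcus.

No — it overlaps Aoife, Jonas, Marcus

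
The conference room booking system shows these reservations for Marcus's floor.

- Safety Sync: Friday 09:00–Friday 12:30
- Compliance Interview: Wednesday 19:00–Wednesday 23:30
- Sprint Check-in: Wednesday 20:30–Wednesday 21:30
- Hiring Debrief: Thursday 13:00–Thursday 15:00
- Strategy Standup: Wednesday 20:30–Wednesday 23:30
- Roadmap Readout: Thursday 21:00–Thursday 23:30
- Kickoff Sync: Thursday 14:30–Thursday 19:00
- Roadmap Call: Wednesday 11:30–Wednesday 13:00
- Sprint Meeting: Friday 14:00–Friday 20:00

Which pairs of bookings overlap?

Sorted by start: Roadmap Call, Compliance Interview, Strategy Standup, Sprint Check-in, Hiring Debrief, Kickoff Sync, Roadmap Readout, Safety Sync, Sprint Meeting.
Compliance Interview starts after Roadmap Call ends, so nothing later overlaps Roadmap Call either.
Strategy Standup starts before Compliance Interview ends → Compliance Interview and Strategy Standup overlap.
Sprint Check-in starts before Compliance Interview ends → Compliance Interview and Sprint Check-in overlap.
Hiring Debrief starts after Compliance Interview ends, so nothing later overlaps Compliance Interview either.
Sprint Check-in starts before Strategy Standup ends → Strategy Standup and Sprint Check-in overlap.
Hiring Debrief starts after Strategy Standup ends, so nothing later overlaps Strategy Standup either.
Hiring Debrief starts after Sprint Check-in ends, so nothing later overlaps Sprint Check-in either.
Kickoff Sync starts before Hiring Debrief ends → Hiring Debrief and Kickoff Sync overlap.
Roadmap Readout starts after Hiring Debrief ends, so nothing later overlaps Hiring Debrief either.
Roadmap Readout starts after Kickoff Sync ends, so nothing later overlaps Kickoff Sync either.
Safety Sync starts after Roadmap Readout ends, so nothing later overlaps Roadmap Readout either.
Sprint Meeting starts after Safety Sync ends.

Compliance Interview & Sprint Check-in, Compliance Interview & Strategy Standup, Hiring Debrief & Kickoff Sync, Sprint Check-in & Strategy Standup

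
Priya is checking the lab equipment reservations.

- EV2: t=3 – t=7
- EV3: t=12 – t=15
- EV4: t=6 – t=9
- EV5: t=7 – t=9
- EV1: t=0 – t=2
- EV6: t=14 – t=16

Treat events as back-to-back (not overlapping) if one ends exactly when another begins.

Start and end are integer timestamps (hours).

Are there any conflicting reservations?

Sorted by start: EV1, EV2, EV4, EV5, EV3, EV6.
EV2 starts after EV1 ends, so nothing later overlaps EV1 either.
EV4 starts before EV2 ends → EV2 and EV4 overlap.
That's a conflict, so the schedule is not conflict-free.

Yes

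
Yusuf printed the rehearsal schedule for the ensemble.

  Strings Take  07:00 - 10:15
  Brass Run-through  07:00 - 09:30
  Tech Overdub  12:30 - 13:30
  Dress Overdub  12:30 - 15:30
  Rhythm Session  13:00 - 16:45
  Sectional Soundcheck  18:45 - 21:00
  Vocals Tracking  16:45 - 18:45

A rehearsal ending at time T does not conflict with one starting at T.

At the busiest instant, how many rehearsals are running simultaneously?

Sweep the timeline, counting +1 at each start and −1 at each end (ends before starts at a tie):
07:00 start Brass Run-through → 1
07:00 start Strings Take → 2
09:30 end Brass Run-through → 1
10:15 end Strings Take → 0
12:30 start Dress Overdub → 1
12:30 start Tech Overdub → 2
13:00 start Rhythm Session → 3
13:30 end Tech Overdub → 2
15:30 end Dress Overdub → 1
16:45 end Rhythm Session → 0
16:45 start Vocals Tracking → 1
18:45 end Vocals Tracking → 0
18:45 start Sectional Soundcheck → 1
21:00 end Sectional Soundcheck → 0
Peak is 3, at 13:00 (Dress Overdub, Rhythm Session, Tech Overdub).

3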